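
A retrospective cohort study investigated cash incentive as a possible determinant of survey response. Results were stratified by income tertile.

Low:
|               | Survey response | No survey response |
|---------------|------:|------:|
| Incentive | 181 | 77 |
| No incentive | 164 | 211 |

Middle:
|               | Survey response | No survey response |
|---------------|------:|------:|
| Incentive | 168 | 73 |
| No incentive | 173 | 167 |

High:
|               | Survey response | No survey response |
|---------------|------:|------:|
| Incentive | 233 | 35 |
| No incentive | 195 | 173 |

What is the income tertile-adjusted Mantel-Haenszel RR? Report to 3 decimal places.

RR_MH = Σ(aᵢ·n₀ᵢ/nᵢ) / Σ(cᵢ·n₁ᵢ/nᵢ), with n₁ᵢ = aᵢ+bᵢ (exposed), n₀ᵢ = cᵢ+dᵢ (unexposed), nᵢ = n₁ᵢ+n₀ᵢ.
Stratum 1 (Low): n₁ = 258, n₀ = 375, n = 633; a·n₀/n = 181·375/633 = 107.2275; c·n₁/n = 164·258/633 = 66.8436
Stratum 2 (Middle): n₁ = 241, n₀ = 340, n = 581; a·n₀/n = 168·340/581 = 98.3133; c·n₁/n = 173·241/581 = 71.7608
Stratum 3 (High): n₁ = 268, n₀ = 368, n = 636; a·n₀/n = 233·368/636 = 134.8176; c·n₁/n = 195·268/636 = 82.1698
RR_MH = (107.2275 + 98.3133 + 134.8176) / (66.8436 + 71.7608 + 82.1698) = 340.3584 / 220.7742 = 1.54166

1.542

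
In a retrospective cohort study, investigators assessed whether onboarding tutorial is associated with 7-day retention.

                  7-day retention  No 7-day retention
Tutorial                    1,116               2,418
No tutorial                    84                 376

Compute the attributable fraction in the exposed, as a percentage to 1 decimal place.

Cells: a = 1116, b = 2418, c = 84, d = 376.
Risk in exposed = 1116/3534 = 0.31579; risk in unexposed = 84/460 = 0.18261.
RR = 0.31579/0.18261 = 1.72932
AR% = (RR − 1)/RR × 100 = (1.72932 − 1)/1.72932 × 100 = 42.1739%

42.2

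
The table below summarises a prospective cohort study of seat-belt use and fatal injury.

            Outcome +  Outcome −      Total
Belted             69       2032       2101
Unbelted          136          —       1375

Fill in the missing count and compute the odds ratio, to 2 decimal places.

The missing cell is in the unexposed row: 1375 − 136 = 1239.
So a = 69, b = 2032, c = 136, d = 1239.
OR = (a·d)/(b·c) = (69 × 1239) / (2032 × 136) = 85491 / 276352 = 0.30936

0.31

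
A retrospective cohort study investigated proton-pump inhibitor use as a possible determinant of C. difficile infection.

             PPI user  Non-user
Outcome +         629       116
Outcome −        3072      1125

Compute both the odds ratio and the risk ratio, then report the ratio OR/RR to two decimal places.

Reading the table with exposure as columns: a = 629 (PPI user, case), b = 3072 (PPI user, non-case), c = 116 (Non-user, case), d = 1125.
OR = (629·1125)/(3072·116) = 707625/356352 = 1.98575
Risk in exposed = 629/3701 = 0.16995; risk in unexposed = 116/1241 = 0.09347; RR = 1.81822
OR/RR = 1.98575 / 1.81822 = 1.09214
The outcome is not rare, so the OR lies further from 1 than the RR.

1.09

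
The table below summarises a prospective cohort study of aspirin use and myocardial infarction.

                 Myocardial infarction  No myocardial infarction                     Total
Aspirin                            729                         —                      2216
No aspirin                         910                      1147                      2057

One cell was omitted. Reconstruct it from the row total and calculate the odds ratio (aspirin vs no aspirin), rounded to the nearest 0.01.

The missing cell is in the exposed row: 2216 − 729 = 1487.
So a = 729, b = 1487, c = 910, d = 1147.
OR = (a·d)/(b·c) = (729 × 1147) / (1487 × 910) = 836163 / 1353170 = 0.61793

0.62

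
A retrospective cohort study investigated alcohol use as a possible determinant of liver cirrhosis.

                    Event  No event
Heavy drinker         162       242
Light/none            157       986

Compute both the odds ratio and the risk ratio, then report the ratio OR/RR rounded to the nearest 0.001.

1.440

Cells: a = 162, b = 242, c = 157, d = 986.
OR = (162·986)/(242·157) = 159732/37994 = 4.20414
Risk in exposed = 162/404 = 0.40099; risk in unexposed = 157/1143 = 0.13736; RR = 2.91931
OR/RR = 4.20414 / 2.91931 = 1.44011
The outcome is not rare, so the OR lies further from 1 than the RR.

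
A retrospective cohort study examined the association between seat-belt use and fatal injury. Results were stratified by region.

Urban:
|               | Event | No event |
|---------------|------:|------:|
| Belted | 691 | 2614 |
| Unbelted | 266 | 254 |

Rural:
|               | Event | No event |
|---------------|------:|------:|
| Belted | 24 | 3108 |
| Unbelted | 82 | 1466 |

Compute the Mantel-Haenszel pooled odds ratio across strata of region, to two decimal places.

0.23

OR_MH = Σ(aᵢdᵢ/nᵢ) / Σ(bᵢcᵢ/nᵢ), where nᵢ is the stratum total.
Stratum 1 (Urban): n = 3825; a·d/n = 691·254/3825 = 45.8860; b·c/n = 2614·266/3825 = 181.7841
Stratum 2 (Rural): n = 4680; a·d/n = 24·1466/4680 = 7.5179; b·c/n = 3108·82/4680 = 54.4564
OR_MH = (45.8860 + 7.5179) / (181.7841 + 54.4564) = 53.4040 / 236.2405 = 0.22606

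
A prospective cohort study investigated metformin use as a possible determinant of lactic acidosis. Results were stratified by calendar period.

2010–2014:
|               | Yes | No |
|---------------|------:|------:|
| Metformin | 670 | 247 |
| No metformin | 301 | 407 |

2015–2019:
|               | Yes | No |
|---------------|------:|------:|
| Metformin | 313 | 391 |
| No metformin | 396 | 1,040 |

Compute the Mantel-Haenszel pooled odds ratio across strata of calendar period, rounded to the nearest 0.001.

2.709

OR_MH = Σ(aᵢdᵢ/nᵢ) / Σ(bᵢcᵢ/nᵢ), where nᵢ is the stratum total.
Stratum 1 (2010–2014): n = 1625; a·d/n = 670·407/1625 = 167.8092; b·c/n = 247·301/1625 = 45.7520
Stratum 2 (2015–2019): n = 2140; a·d/n = 313·1040/2140 = 152.1121; b·c/n = 391·396/2140 = 72.3533
OR_MH = (167.8092 + 152.1121) / (45.7520 + 72.3533) = 319.9214 / 118.1053 = 2.70878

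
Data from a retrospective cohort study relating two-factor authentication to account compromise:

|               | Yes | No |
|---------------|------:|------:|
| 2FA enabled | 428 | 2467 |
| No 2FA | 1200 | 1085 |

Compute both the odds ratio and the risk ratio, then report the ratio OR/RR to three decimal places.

0.557

Cells: a = 428, b = 2467, c = 1200, d = 1085.
OR = (428·1085)/(2467·1200) = 464380/2960400 = 0.15686
Risk in exposed = 428/2895 = 0.14784; risk in unexposed = 1200/2285 = 0.52516; RR = 0.28151
OR/RR = 0.15686 / 0.28151 = 0.55722
The outcome is not rare, so the OR lies further from 1 than the RR.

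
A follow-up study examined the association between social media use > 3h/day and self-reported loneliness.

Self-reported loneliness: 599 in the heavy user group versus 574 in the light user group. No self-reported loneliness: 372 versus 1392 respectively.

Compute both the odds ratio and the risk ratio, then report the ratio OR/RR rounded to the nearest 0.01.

1.85

From the description: a = 599, b = 372, c = 574, d = 1392.
OR = (599·1392)/(372·574) = 833808/213528 = 3.90491
Risk in exposed = 599/971 = 0.61689; risk in unexposed = 574/1966 = 0.29196; RR = 2.11290
OR/RR = 3.90491 / 2.11290 = 1.84813
The outcome is not rare, so the OR lies further from 1 than the RR.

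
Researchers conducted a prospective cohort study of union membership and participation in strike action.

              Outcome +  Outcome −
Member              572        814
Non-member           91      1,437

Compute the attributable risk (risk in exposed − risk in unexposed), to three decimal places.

0.353

Cells: a = 572, b = 814, c = 91, d = 1437.
Risk in exposed = 572/1386 = 0.412698; risk in unexposed = 91/1528 = 0.059555.
Risk difference = 0.412698 − 0.059555 = 0.353143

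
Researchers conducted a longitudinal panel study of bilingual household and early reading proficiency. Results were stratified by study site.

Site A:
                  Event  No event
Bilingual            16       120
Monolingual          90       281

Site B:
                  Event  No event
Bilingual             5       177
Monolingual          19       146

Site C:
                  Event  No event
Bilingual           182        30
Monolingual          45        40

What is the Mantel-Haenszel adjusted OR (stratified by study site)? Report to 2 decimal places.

OR_MH = Σ(aᵢdᵢ/nᵢ) / Σ(bᵢcᵢ/nᵢ), where nᵢ is the stratum total.
Stratum 1 (Site A): n = 507; a·d/n = 16·281/507 = 8.8679; b·c/n = 120·90/507 = 21.3018
Stratum 2 (Site B): n = 347; a·d/n = 5·146/347 = 2.1037; b·c/n = 177·19/347 = 9.6916
Stratum 3 (Site C): n = 297; a·d/n = 182·40/297 = 24.5118; b·c/n = 30·45/297 = 4.5455
OR_MH = (8.8679 + 2.1037 + 24.5118) / (21.3018 + 9.6916 + 4.5455) = 35.4834 / 35.5389 = 0.99844

1.00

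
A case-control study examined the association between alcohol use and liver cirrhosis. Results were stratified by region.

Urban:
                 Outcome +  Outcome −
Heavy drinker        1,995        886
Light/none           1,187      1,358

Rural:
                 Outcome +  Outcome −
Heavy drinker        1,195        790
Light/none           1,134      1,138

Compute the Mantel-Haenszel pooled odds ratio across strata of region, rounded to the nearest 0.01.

OR_MH = Σ(aᵢdᵢ/nᵢ) / Σ(bᵢcᵢ/nᵢ), where nᵢ is the stratum total.
Stratum 1 (Urban): n = 5426; a·d/n = 1995·1358/5426 = 499.3015; b·c/n = 886·1187/5426 = 193.8227
Stratum 2 (Rural): n = 4257; a·d/n = 1195·1138/4257 = 319.4527; b·c/n = 790·1134/4257 = 210.4440
OR_MH = (499.3015 + 319.4527) / (193.8227 + 210.4440) = 818.7542 / 404.2667 = 2.02528

2.03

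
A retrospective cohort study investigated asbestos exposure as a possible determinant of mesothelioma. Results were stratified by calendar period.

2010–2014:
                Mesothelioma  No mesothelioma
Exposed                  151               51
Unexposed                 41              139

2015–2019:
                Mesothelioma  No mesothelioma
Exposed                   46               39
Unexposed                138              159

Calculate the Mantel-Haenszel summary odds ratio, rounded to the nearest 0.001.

3.787

OR_MH = Σ(aᵢdᵢ/nᵢ) / Σ(bᵢcᵢ/nᵢ), where nᵢ is the stratum total.
Stratum 1 (2010–2014): n = 382; a·d/n = 151·139/382 = 54.9450; b·c/n = 51·41/382 = 5.4738
Stratum 2 (2015–2019): n = 382; a·d/n = 46·159/382 = 19.1466; b·c/n = 39·138/382 = 14.0890
OR_MH = (54.9450 + 19.1466) / (5.4738 + 14.0890) = 74.0916 / 19.5628 = 3.78737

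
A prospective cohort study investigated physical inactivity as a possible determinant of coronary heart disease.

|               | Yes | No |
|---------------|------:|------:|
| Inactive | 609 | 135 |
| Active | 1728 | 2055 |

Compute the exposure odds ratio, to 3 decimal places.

Cells: a = 609, b = 135, c = 1728, d = 2055.
OR = (a·d)/(b·c) = (609 × 2055) / (135 × 1728) = 1251495 / 233280 = 5.36478
The odds of coronary heart disease are about 5.36 times as high in the inactive group.

5.365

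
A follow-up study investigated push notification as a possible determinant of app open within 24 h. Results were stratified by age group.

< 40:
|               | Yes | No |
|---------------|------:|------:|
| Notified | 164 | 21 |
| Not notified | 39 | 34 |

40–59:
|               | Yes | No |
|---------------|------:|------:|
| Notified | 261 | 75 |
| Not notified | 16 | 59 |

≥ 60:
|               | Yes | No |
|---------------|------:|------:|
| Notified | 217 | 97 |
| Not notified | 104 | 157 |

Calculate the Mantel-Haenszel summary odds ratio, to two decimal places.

OR_MH = Σ(aᵢdᵢ/nᵢ) / Σ(bᵢcᵢ/nᵢ), where nᵢ is the stratum total.
Stratum 1 (< 40): n = 258; a·d/n = 164·34/258 = 21.6124; b·c/n = 21·39/258 = 3.1744
Stratum 2 (40–59): n = 411; a·d/n = 261·59/411 = 37.4672; b·c/n = 75·16/411 = 2.9197
Stratum 3 (≥ 60): n = 575; a·d/n = 217·157/575 = 59.2504; b·c/n = 97·104/575 = 17.5443
OR_MH = (21.6124 + 37.4672 + 59.2504) / (3.1744 + 2.9197 + 17.5443) = 118.3300 / 23.6385 = 5.00582

5.01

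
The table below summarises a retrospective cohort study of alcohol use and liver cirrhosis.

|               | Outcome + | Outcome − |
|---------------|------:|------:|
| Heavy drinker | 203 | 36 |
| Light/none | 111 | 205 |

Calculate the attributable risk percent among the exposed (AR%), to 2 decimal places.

Cells: a = 203, b = 36, c = 111, d = 205.
Risk in exposed = 203/239 = 0.84937; risk in unexposed = 111/316 = 0.35127.
RR = 0.84937/0.35127 = 2.41803
AR% = (RR − 1)/RR × 100 = (2.41803 − 1)/2.41803 × 100 = 58.6441%

58.64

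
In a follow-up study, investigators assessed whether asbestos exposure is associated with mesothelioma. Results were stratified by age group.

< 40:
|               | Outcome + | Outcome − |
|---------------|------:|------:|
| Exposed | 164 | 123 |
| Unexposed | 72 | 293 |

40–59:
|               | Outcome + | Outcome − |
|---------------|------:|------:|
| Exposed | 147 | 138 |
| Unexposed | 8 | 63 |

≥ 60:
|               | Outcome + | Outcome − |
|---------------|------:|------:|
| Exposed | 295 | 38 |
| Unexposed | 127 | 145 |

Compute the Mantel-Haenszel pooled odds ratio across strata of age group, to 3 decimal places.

OR_MH = Σ(aᵢdᵢ/nᵢ) / Σ(bᵢcᵢ/nᵢ), where nᵢ is the stratum total.
Stratum 1 (< 40): n = 652; a·d/n = 164·293/652 = 73.6994; b·c/n = 123·72/652 = 13.5828
Stratum 2 (40–59): n = 356; a·d/n = 147·63/356 = 26.0140; b·c/n = 138·8/356 = 3.1011
Stratum 3 (≥ 60): n = 605; a·d/n = 295·145/605 = 70.7025; b·c/n = 38·127/605 = 7.9769
OR_MH = (73.6994 + 26.0140 + 70.7025) / (13.5828 + 3.1011 + 7.9769) = 170.4159 / 24.6608 = 6.91040

6.910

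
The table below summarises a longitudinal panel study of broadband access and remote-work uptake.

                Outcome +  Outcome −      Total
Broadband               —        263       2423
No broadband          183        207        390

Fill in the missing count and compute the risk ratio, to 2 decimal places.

The missing cell is in the exposed row: 2423 − 263 = 2160.
So a = 2160, b = 263, c = 183, d = 207.
RR = [a/(a+b)] / [c/(c+d)] = (2160/2423) / (183/390) = 0.89146/0.46923 = 1.89983

1.90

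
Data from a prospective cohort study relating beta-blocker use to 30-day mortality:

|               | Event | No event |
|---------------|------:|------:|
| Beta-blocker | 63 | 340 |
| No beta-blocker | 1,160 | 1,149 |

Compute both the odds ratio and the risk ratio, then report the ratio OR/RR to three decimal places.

Cells: a = 63, b = 340, c = 1160, d = 1149.
OR = (63·1149)/(340·1160) = 72387/394400 = 0.18354
Risk in exposed = 63/403 = 0.15633; risk in unexposed = 1160/2309 = 0.50238; RR = 0.31117
OR/RR = 0.18354 / 0.31117 = 0.58982
The outcome is not rare, so the OR lies further from 1 than the RR.

0.590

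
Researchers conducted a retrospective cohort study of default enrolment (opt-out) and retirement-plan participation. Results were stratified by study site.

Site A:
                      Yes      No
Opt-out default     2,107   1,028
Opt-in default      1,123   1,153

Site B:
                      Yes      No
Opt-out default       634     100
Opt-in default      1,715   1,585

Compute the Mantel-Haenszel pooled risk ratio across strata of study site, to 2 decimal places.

1.46

RR_MH = Σ(aᵢ·n₀ᵢ/nᵢ) / Σ(cᵢ·n₁ᵢ/nᵢ), with n₁ᵢ = aᵢ+bᵢ (exposed), n₀ᵢ = cᵢ+dᵢ (unexposed), nᵢ = n₁ᵢ+n₀ᵢ.
Stratum 1 (Site A): n₁ = 3135, n₀ = 2276, n = 5411; a·n₀/n = 2107·2276/5411 = 886.2561; c·n₁/n = 1123·3135/5411 = 650.6385
Stratum 2 (Site B): n₁ = 734, n₀ = 3300, n = 4034; a·n₀/n = 634·3300/4034 = 518.6415; c·n₁/n = 1715·734/4034 = 312.0501
RR_MH = (886.2561 + 518.6415) / (650.6385 + 312.0501) = 1404.8977 / 962.6886 = 1.45935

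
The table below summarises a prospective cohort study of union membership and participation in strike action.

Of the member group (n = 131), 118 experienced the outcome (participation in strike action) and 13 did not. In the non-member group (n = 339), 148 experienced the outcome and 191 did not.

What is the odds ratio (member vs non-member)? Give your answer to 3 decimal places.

11.714

From the description: a = 118, b = 13, c = 148, d = 191.
OR = (a·d)/(b·c) = (118 × 191) / (13 × 148) = 22538 / 1924 = 11.71414
The odds of participation in strike action are about 11.71 times as high in the member group.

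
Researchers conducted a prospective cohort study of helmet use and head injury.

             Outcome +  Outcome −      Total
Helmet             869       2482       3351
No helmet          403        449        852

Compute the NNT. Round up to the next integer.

5

Risk in treated group = 869/3351 = 0.25933; risk in control = 403/852 = 0.47300.
Absolute risk reduction = 0.47300 − 0.25933 = 0.21368
NNT = 1 / ARR = 1 / 0.21368 = 4.680 → round up → 5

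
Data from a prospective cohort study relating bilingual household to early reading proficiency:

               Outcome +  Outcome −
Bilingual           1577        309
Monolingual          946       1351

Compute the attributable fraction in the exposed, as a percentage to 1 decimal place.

50.7

Cells: a = 1577, b = 309, c = 946, d = 1351.
Risk in exposed = 1577/1886 = 0.83616; risk in unexposed = 946/2297 = 0.41184.
RR = 0.83616/0.41184 = 2.03030
AR% = (RR − 1)/RR × 100 = (2.03030 − 1)/2.03030 × 100 = 50.7462%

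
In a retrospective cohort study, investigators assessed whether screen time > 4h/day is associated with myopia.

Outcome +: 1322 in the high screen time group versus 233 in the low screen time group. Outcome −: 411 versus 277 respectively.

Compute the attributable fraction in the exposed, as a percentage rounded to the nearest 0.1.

40.1

From the description: a = 1322, b = 411, c = 233, d = 277.
Risk in exposed = 1322/1733 = 0.76284; risk in unexposed = 233/510 = 0.45686.
RR = 0.76284/0.45686 = 1.66973
AR% = (RR − 1)/RR × 100 = (1.66973 − 1)/1.66973 × 100 = 40.1102%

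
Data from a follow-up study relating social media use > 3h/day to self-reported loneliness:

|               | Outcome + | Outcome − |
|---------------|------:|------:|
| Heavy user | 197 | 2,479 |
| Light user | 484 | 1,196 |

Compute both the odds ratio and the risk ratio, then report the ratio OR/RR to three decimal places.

0.768

Cells: a = 197, b = 2479, c = 484, d = 1196.
OR = (197·1196)/(2479·484) = 235612/1199836 = 0.19637
Risk in exposed = 197/2676 = 0.07362; risk in unexposed = 484/1680 = 0.28810; RR = 0.25553
OR/RR = 0.19637 / 0.25553 = 0.76848
The outcome is not rare, so the OR lies further from 1 than the RR.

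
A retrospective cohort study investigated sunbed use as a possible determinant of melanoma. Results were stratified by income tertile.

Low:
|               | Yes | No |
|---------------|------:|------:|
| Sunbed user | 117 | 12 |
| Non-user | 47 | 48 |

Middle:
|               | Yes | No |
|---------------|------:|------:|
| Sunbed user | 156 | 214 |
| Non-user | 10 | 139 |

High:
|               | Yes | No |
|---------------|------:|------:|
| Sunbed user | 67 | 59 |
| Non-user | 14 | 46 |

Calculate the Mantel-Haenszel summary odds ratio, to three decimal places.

OR_MH = Σ(aᵢdᵢ/nᵢ) / Σ(bᵢcᵢ/nᵢ), where nᵢ is the stratum total.
Stratum 1 (Low): n = 224; a·d/n = 117·48/224 = 25.0714; b·c/n = 12·47/224 = 2.5179
Stratum 2 (Middle): n = 519; a·d/n = 156·139/519 = 41.7803; b·c/n = 214·10/519 = 4.1233
Stratum 3 (High): n = 186; a·d/n = 67·46/186 = 16.5699; b·c/n = 59·14/186 = 4.4409
OR_MH = (25.0714 + 41.7803 + 16.5699) / (2.5179 + 4.1233 + 4.4409) = 83.4217 / 11.0820 = 7.52765

7.528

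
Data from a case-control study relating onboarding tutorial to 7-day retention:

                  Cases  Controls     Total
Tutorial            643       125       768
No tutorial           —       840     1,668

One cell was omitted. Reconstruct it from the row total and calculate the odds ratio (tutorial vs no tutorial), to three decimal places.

5.219

The missing cell is in the unexposed row: 1668 − 840 = 828.
So a = 643, b = 125, c = 828, d = 840.
OR = (a·d)/(b·c) = (643 × 840) / (125 × 828) = 540120 / 103500 = 5.21855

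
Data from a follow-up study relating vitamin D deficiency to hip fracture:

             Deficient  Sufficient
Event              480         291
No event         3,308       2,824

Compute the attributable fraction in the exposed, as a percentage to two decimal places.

Reading the table with exposure as columns: a = 480 (Deficient, case), b = 3308 (Deficient, non-case), c = 291 (Sufficient, case), d = 2824.
Risk in exposed = 480/3788 = 0.12672; risk in unexposed = 291/3115 = 0.09342.
RR = 0.12672/0.09342 = 1.35643
AR% = (RR − 1)/RR × 100 = (1.35643 − 1)/1.35643 × 100 = 26.2769%

26.28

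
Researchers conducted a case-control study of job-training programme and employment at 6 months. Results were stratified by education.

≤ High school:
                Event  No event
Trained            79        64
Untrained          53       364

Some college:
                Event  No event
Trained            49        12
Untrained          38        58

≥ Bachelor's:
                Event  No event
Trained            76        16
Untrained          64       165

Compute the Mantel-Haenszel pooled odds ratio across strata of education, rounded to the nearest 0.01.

OR_MH = Σ(aᵢdᵢ/nᵢ) / Σ(bᵢcᵢ/nᵢ), where nᵢ is the stratum total.
Stratum 1 (≤ High school): n = 560; a·d/n = 79·364/560 = 51.3500; b·c/n = 64·53/560 = 6.0571
Stratum 2 (Some college): n = 157; a·d/n = 49·58/157 = 18.1019; b·c/n = 12·38/157 = 2.9045
Stratum 3 (≥ Bachelor's): n = 321; a·d/n = 76·165/321 = 39.0654; b·c/n = 16·64/321 = 3.1900
OR_MH = (51.3500 + 18.1019 + 39.0654) / (6.0571 + 2.9045 + 3.1900) = 108.5173 / 12.1516 = 8.93027

8.93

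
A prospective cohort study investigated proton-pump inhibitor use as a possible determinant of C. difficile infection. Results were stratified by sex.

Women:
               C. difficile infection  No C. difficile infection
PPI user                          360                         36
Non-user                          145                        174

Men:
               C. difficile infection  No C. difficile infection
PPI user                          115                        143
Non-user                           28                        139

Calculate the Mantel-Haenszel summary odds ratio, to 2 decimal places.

7.49

OR_MH = Σ(aᵢdᵢ/nᵢ) / Σ(bᵢcᵢ/nᵢ), where nᵢ is the stratum total.
Stratum 1 (Women): n = 715; a·d/n = 360·174/715 = 87.6084; b·c/n = 36·145/715 = 7.3007
Stratum 2 (Men): n = 425; a·d/n = 115·139/425 = 37.6118; b·c/n = 143·28/425 = 9.4212
OR_MH = (87.6084 + 37.6118) / (7.3007 + 9.4212) = 125.2202 / 16.7219 = 7.48840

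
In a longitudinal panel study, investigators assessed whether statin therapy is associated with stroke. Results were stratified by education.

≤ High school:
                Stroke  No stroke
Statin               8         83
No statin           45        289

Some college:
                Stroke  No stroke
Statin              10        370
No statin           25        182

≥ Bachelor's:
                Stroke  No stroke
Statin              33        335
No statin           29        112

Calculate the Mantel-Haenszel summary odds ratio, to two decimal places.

OR_MH = Σ(aᵢdᵢ/nᵢ) / Σ(bᵢcᵢ/nᵢ), where nᵢ is the stratum total.
Stratum 1 (≤ High school): n = 425; a·d/n = 8·289/425 = 5.4400; b·c/n = 83·45/425 = 8.7882
Stratum 2 (Some college): n = 587; a·d/n = 10·182/587 = 3.1005; b·c/n = 370·25/587 = 15.7581
Stratum 3 (≥ Bachelor's): n = 509; a·d/n = 33·112/509 = 7.2613; b·c/n = 335·29/509 = 19.0864
OR_MH = (5.4400 + 3.1005 + 7.2613) / (8.7882 + 15.7581 + 19.0864) = 15.8018 / 43.6328 = 0.36215

0.36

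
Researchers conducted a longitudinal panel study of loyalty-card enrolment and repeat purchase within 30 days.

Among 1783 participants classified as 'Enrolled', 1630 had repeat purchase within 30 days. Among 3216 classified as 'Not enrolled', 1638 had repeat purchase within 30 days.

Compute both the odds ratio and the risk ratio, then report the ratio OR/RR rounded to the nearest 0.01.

From the description: a = 1630, b = 153, c = 1638, d = 1578.
OR = (1630·1578)/(153·1638) = 2572140/250614 = 10.26335
Risk in exposed = 1630/1783 = 0.91419; risk in unexposed = 1638/3216 = 0.50933; RR = 1.79489
OR/RR = 10.26335 / 1.79489 = 5.71809
The outcome is not rare, so the OR lies further from 1 than the RR.

5.72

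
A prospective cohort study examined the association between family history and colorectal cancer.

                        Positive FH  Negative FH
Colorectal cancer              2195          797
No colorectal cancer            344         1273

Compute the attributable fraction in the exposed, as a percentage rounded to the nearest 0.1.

55.5

Reading the table with exposure as columns: a = 2195 (Positive FH, case), b = 344 (Positive FH, non-case), c = 797 (Negative FH, case), d = 1273.
Risk in exposed = 2195/2539 = 0.86451; risk in unexposed = 797/2070 = 0.38502.
RR = 0.86451/0.38502 = 2.24535
AR% = (RR − 1)/RR × 100 = (2.24535 − 1)/2.24535 × 100 = 55.4635%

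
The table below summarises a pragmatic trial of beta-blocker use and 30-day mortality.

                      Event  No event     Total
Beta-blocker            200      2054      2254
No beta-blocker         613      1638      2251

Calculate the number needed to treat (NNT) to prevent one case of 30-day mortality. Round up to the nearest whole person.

Risk in treated group = 200/2254 = 0.08873; risk in control = 613/2251 = 0.27232.
Absolute risk reduction = 0.27232 − 0.08873 = 0.18359
NNT = 1 / ARR = 1 / 0.18359 = 5.447 → round up → 6

6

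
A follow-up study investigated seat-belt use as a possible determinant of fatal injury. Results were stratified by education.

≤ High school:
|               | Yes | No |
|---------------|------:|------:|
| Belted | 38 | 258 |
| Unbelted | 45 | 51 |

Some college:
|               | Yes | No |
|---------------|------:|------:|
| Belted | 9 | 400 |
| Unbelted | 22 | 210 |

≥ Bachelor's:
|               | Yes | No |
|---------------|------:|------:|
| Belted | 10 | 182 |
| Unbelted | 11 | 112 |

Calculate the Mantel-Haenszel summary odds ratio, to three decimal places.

OR_MH = Σ(aᵢdᵢ/nᵢ) / Σ(bᵢcᵢ/nᵢ), where nᵢ is the stratum total.
Stratum 1 (≤ High school): n = 392; a·d/n = 38·51/392 = 4.9439; b·c/n = 258·45/392 = 29.6173
Stratum 2 (Some college): n = 641; a·d/n = 9·210/641 = 2.9485; b·c/n = 400·22/641 = 13.7285
Stratum 3 (≥ Bachelor's): n = 315; a·d/n = 10·112/315 = 3.5556; b·c/n = 182·11/315 = 6.3556
OR_MH = (4.9439 + 2.9485 + 3.5556) / (29.6173 + 13.7285 + 6.3556) = 11.4480 / 49.7015 = 0.23033

0.230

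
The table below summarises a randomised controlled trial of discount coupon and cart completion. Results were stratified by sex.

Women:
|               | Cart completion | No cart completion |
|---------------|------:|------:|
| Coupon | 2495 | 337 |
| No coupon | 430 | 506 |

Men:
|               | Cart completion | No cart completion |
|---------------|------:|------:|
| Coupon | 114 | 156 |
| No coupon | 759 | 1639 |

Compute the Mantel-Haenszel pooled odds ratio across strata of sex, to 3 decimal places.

4.890

OR_MH = Σ(aᵢdᵢ/nᵢ) / Σ(bᵢcᵢ/nᵢ), where nᵢ is the stratum total.
Stratum 1 (Women): n = 3768; a·d/n = 2495·506/3768 = 335.0504; b·c/n = 337·430/3768 = 38.4581
Stratum 2 (Men): n = 2668; a·d/n = 114·1639/2668 = 70.0322; b·c/n = 156·759/2668 = 44.3793
OR_MH = (335.0504 + 70.0322) / (38.4581 + 44.3793) = 405.0827 / 82.8374 = 4.89010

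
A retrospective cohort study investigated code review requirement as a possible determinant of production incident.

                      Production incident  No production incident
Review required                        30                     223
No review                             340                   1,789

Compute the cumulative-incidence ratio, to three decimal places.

Cells: a = 30, b = 223, c = 340, d = 1789.
Risk in exposed = 30/253 = 0.11858; risk in unexposed = 340/2129 = 0.15970.
RR = 0.11858 / 0.15970 = 0.74250
The risk is 26% lower among the exposed than among the unexposed.

0.743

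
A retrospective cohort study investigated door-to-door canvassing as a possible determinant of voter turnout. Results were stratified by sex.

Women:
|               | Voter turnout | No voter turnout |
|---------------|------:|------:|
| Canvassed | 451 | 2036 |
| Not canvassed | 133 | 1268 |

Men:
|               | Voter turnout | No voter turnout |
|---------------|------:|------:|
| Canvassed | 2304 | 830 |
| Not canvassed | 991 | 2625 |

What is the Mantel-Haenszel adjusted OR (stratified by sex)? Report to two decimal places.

5.45

OR_MH = Σ(aᵢdᵢ/nᵢ) / Σ(bᵢcᵢ/nᵢ), where nᵢ is the stratum total.
Stratum 1 (Women): n = 3888; a·d/n = 451·1268/3888 = 147.0854; b·c/n = 2036·133/3888 = 69.6471
Stratum 2 (Men): n = 6750; a·d/n = 2304·2625/6750 = 896.0000; b·c/n = 830·991/6750 = 121.8563
OR_MH = (147.0854 + 896.0000) / (69.6471 + 121.8563) = 1043.0854 / 191.5034 = 5.44682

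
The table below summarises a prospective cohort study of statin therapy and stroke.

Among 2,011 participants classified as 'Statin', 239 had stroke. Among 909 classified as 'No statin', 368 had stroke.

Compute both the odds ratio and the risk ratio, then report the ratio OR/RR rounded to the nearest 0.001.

0.675

From the description: a = 239, b = 1772, c = 368, d = 541.
OR = (239·541)/(1772·368) = 129299/652096 = 0.19828
Risk in exposed = 239/2011 = 0.11885; risk in unexposed = 368/909 = 0.40484; RR = 0.29356
OR/RR = 0.19828 / 0.29356 = 0.67543
The outcome is not rare, so the OR lies further from 1 than the RR.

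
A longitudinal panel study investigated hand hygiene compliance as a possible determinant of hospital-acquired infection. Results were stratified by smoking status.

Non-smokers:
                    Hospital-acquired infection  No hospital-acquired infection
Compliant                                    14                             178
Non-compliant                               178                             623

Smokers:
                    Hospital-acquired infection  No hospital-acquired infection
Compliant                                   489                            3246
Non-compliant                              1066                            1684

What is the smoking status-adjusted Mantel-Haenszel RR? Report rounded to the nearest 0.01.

RR_MH = Σ(aᵢ·n₀ᵢ/nᵢ) / Σ(cᵢ·n₁ᵢ/nᵢ), with n₁ᵢ = aᵢ+bᵢ (exposed), n₀ᵢ = cᵢ+dᵢ (unexposed), nᵢ = n₁ᵢ+n₀ᵢ.
Stratum 1 (Non-smokers): n₁ = 192, n₀ = 801, n = 993; a·n₀/n = 14·801/993 = 11.2931; c·n₁/n = 178·192/993 = 34.4169
Stratum 2 (Smokers): n₁ = 3735, n₀ = 2750, n = 6485; a·n₀/n = 489·2750/6485 = 207.3631; c·n₁/n = 1066·3735/6485 = 613.9568
RR_MH = (11.2931 + 207.3631) / (34.4169 + 613.9568) = 218.6562 / 648.3737 = 0.33724

0.34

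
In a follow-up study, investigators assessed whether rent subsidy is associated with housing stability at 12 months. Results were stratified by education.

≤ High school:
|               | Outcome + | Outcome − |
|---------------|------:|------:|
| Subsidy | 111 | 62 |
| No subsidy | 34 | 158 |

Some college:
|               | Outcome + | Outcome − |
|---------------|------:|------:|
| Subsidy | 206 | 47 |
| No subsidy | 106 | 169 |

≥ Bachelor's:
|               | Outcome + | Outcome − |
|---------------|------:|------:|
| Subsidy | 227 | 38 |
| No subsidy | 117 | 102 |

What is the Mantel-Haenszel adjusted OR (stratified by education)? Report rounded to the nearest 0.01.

6.63

OR_MH = Σ(aᵢdᵢ/nᵢ) / Σ(bᵢcᵢ/nᵢ), where nᵢ is the stratum total.
Stratum 1 (≤ High school): n = 365; a·d/n = 111·158/365 = 48.0493; b·c/n = 62·34/365 = 5.7753
Stratum 2 (Some college): n = 528; a·d/n = 206·169/528 = 65.9356; b·c/n = 47·106/528 = 9.4356
Stratum 3 (≥ Bachelor's): n = 484; a·d/n = 227·102/484 = 47.8388; b·c/n = 38·117/484 = 9.1860
OR_MH = (48.0493 + 65.9356 + 47.8388) / (5.7753 + 9.4356 + 9.1860) = 161.8238 / 24.3969 = 6.63296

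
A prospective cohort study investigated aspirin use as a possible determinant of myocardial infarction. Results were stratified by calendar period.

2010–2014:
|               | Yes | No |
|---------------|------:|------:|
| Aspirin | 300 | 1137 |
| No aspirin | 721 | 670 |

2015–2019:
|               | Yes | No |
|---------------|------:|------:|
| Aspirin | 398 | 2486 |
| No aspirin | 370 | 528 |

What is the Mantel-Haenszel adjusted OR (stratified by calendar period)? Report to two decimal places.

OR_MH = Σ(aᵢdᵢ/nᵢ) / Σ(bᵢcᵢ/nᵢ), where nᵢ is the stratum total.
Stratum 1 (2010–2014): n = 2828; a·d/n = 300·670/2828 = 71.0750; b·c/n = 1137·721/2828 = 289.8787
Stratum 2 (2015–2019): n = 3782; a·d/n = 398·528/3782 = 55.5643; b·c/n = 2486·370/3782 = 243.2099
OR_MH = (71.0750 + 55.5643) / (289.8787 + 243.2099) = 126.6392 / 533.0887 = 0.23756

0.24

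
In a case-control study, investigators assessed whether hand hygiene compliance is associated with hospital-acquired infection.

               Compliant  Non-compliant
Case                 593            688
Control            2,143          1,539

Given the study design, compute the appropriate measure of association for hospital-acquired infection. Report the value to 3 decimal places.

0.619

Reading the table with exposure as columns: a = 593 (Compliant, case), b = 2143 (Compliant, non-case), c = 688 (Non-compliant, case), d = 1539.
This is a case-control study: participants were sampled on outcome status, so risks in the source population cannot be estimated directly — relative risk is not valid here. The odds ratio is the appropriate measure.
OR = (a·d)/(b·c) = (593 × 1539) / (2143 × 688) = 912627 / 1474384 = 0.61899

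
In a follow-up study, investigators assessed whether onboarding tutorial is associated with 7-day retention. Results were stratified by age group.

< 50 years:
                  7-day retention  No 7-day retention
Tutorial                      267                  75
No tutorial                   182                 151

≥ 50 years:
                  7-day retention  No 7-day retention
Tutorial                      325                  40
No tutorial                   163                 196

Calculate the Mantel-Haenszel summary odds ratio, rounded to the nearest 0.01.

OR_MH = Σ(aᵢdᵢ/nᵢ) / Σ(bᵢcᵢ/nᵢ), where nᵢ is the stratum total.
Stratum 1 (< 50 years): n = 675; a·d/n = 267·151/675 = 59.7289; b·c/n = 75·182/675 = 20.2222
Stratum 2 (≥ 50 years): n = 724; a·d/n = 325·196/724 = 87.9834; b·c/n = 40·163/724 = 9.0055
OR_MH = (59.7289 + 87.9834) / (20.2222 + 9.0055) = 147.7123 / 29.2277 = 5.05384

5.05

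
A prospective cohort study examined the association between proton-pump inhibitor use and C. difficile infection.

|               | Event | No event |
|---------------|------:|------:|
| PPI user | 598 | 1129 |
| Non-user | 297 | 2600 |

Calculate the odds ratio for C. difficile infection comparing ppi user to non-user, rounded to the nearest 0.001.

4.637

Cells: a = 598, b = 1129, c = 297, d = 2600.
OR = (a·d)/(b·c) = (598 × 2600) / (1129 × 297) = 1554800 / 335313 = 4.63686
The odds of C. difficile infection are about 4.64 times as high in the ppi user group.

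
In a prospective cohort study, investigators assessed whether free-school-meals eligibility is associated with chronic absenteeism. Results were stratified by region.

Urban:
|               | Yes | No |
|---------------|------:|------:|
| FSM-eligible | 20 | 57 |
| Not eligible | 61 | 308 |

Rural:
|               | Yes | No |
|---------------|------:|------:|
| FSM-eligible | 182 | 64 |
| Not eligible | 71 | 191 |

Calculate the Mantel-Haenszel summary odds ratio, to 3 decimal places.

4.913

OR_MH = Σ(aᵢdᵢ/nᵢ) / Σ(bᵢcᵢ/nᵢ), where nᵢ is the stratum total.
Stratum 1 (Urban): n = 446; a·d/n = 20·308/446 = 13.8117; b·c/n = 57·61/446 = 7.7960
Stratum 2 (Rural): n = 508; a·d/n = 182·191/508 = 68.4291; b·c/n = 64·71/508 = 8.9449
OR_MH = (13.8117 + 68.4291) / (7.7960 + 8.9449) = 82.2408 / 16.7408 = 4.91258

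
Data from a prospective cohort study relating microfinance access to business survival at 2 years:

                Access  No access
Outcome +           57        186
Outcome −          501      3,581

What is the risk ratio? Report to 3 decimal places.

2.069

Reading the table with exposure as columns: a = 57 (Access, case), b = 501 (Access, non-case), c = 186 (No access, case), d = 3581.
Risk in exposed = 57/558 = 0.10215; risk in unexposed = 186/3767 = 0.04938.
RR = 0.10215 / 0.04938 = 2.06882
The risk among the exposed is 2.07 times that among the unexposed.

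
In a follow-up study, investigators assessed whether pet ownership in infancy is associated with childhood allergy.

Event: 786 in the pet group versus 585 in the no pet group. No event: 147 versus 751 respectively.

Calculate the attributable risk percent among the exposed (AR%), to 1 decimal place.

48.0

From the description: a = 786, b = 147, c = 585, d = 751.
Risk in exposed = 786/933 = 0.84244; risk in unexposed = 585/1336 = 0.43787.
RR = 0.84244/0.43787 = 1.92394
AR% = (RR − 1)/RR × 100 = (1.92394 − 1)/1.92394 × 100 = 48.0233%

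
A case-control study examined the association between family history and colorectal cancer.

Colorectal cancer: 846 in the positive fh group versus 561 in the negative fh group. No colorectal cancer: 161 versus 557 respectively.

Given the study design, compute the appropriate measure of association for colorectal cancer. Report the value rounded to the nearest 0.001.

5.217

From the description: a = 846, b = 161, c = 561, d = 557.
This is a case-control study: participants were sampled on outcome status, so risks in the source population cannot be estimated directly — relative risk is not valid here. The odds ratio is the appropriate measure.
OR = (a·d)/(b·c) = (846 × 557) / (161 × 561) = 471222 / 90321 = 5.21719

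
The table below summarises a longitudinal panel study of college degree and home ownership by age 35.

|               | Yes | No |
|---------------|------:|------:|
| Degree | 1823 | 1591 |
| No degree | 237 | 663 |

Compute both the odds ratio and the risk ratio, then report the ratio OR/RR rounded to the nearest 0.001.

1.581

Cells: a = 1823, b = 1591, c = 237, d = 663.
OR = (1823·663)/(1591·237) = 1208649/377067 = 3.20540
Risk in exposed = 1823/3414 = 0.53398; risk in unexposed = 237/900 = 0.26333; RR = 2.02776
OR/RR = 3.20540 / 2.02776 = 1.58075
The outcome is not rare, so the OR lies further from 1 than the RR.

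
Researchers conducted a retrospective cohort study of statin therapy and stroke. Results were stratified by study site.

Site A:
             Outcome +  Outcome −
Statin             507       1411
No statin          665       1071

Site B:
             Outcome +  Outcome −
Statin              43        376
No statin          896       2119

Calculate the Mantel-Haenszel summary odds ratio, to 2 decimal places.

0.49

OR_MH = Σ(aᵢdᵢ/nᵢ) / Σ(bᵢcᵢ/nᵢ), where nᵢ is the stratum total.
Stratum 1 (Site A): n = 3654; a·d/n = 507·1071/3654 = 148.6034; b·c/n = 1411·665/3654 = 256.7912
Stratum 2 (Site B): n = 3434; a·d/n = 43·2119/3434 = 26.5338; b·c/n = 376·896/3434 = 98.1060
OR_MH = (148.6034 + 26.5338) / (256.7912 + 98.1060) = 175.1372 / 354.8972 = 0.49349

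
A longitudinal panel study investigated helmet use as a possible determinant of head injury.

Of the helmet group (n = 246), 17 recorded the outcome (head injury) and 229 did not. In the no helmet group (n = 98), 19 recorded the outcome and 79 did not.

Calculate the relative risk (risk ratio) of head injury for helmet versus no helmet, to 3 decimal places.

0.356

From the description: a = 17, b = 229, c = 19, d = 79.
Risk in exposed = 17/246 = 0.06911; risk in unexposed = 19/98 = 0.19388.
RR = 0.06911 / 0.19388 = 0.35644
The risk is 64% lower among the exposed than among the unexposed.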